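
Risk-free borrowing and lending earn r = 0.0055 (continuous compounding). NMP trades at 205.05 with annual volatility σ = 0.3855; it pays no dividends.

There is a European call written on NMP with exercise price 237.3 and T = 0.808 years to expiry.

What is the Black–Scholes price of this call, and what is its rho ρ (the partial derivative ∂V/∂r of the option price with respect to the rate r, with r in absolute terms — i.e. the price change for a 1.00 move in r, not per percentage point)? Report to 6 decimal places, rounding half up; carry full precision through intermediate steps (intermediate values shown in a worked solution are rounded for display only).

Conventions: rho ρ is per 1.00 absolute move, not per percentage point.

price = 17.222351
ρ = 53.504565

σ√T = 0.3855·√0.808 = 0.346521
d₁ = (ln(S/K) + (r+σ²/2)T) / (σ√T) = (ln(205.05/237.3) + (0.0055+0.3855²/2)·0.808) / 0.346521 = (-0.146071 + 0.064483) / 0.346521 = -0.235451
d₂ = d₁ − σ√T = -0.235451 − 0.346521 = -0.581972
e^{−rT} = 0.995566
N(d₁) = 0.406929,  N(d₂) = 0.280293
Call price V = S·N(d₁) − K·e^{−rT}·N(d₂) = 83.440873 − 66.218522 = 17.222351
ρ = K·T·e^{−rT}·N(d₂) = 53.504565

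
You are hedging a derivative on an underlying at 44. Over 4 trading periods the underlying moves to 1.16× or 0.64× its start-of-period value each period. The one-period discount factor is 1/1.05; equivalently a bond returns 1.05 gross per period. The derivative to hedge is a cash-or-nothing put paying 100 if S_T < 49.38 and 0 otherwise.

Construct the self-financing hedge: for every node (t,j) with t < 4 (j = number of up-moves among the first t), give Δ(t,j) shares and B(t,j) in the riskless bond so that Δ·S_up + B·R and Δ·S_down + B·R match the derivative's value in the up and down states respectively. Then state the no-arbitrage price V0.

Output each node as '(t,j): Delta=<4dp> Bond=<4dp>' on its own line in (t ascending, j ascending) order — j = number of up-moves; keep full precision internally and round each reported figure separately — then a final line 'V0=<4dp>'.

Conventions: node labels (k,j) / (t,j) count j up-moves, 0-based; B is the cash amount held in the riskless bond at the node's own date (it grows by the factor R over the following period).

Arbitrage-free pricing uses the up-move probability p* = (R−d)/(u−d) = 0.7885, discounting each step at R = 1.05.
Expiry values: V(4,0)=100.0000, V(4,1)=100.0000, V(4,2)=100.0000, V(4,3)=100.0000, V(4,4)=0.0000
  t=3,j=0: stock 11.5343 → up 13.3798 (V=100.0000), down 7.3820 (V=100.0000). Price 95.2381; hedge Δ=0.0000, bond B=95.2381.
  t=3,j=1: stock 20.9060 → up 24.2509 (V=100.0000), down 13.3798 (V=100.0000). Price 95.2381; hedge Δ=0.0000, bond B=95.2381.
  t=3,j=2: stock 37.8921 → up 43.9548 (V=100.0000), down 24.2509 (V=100.0000). Price 95.2381; hedge Δ=0.0000, bond B=95.2381.
  t=3,j=3: stock 68.6794 → up 79.6681 (V=0.0000), down 43.9548 (V=100.0000). Price 20.1465; hedge Δ=-2.8001, bond B=212.4542.
  t=2,j=0: stock 18.0224 → up 20.9060 (V=95.2381), down 11.5343 (V=95.2381). Price 90.7029; hedge Δ=0.0000, bond B=90.7029.
  t=2,j=1: stock 32.6656 → up 37.8921 (V=95.2381), down 20.9060 (V=95.2381). Price 90.7029; hedge Δ=0.0000, bond B=90.7029.
  t=2,j=2: stock 59.2064 → up 68.6794 (V=20.1465), down 37.8921 (V=95.2381). Price 34.3155; hedge Δ=-2.4390, bond B=178.7224.
  t=1,j=0: stock 28.1600 → up 32.6656 (V=90.7029), down 18.0224 (V=90.7029). Price 86.3838; hedge Δ=0.0000, bond B=86.3838.
  t=1,j=1: stock 51.0400 → up 59.2064 (V=34.3155), down 32.6656 (V=90.7029). Price 44.0415; hedge Δ=-2.1246, bond B=152.4789.
  t=0,j=0: stock 44.0000 → up 51.0400 (V=44.0415), down 28.1600 (V=86.3838). Price 50.4748; hedge Δ=-1.8506, bond B=131.9022.
Verification: the root portfolio costs Δ(0,0)·S0 + B(0,0) = 50.4748, matching V0.

(0,0): Delta=-1.8506 Bond=131.9022
(1,0): Delta=0.0000 Bond=86.3838
(1,1): Delta=-2.1246 Bond=152.4789
(2,0): Delta=0.0000 Bond=90.7029
(2,1): Delta=0.0000 Bond=90.7029
(2,2): Delta=-2.4390 Bond=178.7224
(3,0): Delta=0.0000 Bond=95.2381
(3,1): Delta=0.0000 Bond=95.2381
(3,2): Delta=0.0000 Bond=95.2381
(3,3): Delta=-2.8001 Bond=212.4542
V0=50.4748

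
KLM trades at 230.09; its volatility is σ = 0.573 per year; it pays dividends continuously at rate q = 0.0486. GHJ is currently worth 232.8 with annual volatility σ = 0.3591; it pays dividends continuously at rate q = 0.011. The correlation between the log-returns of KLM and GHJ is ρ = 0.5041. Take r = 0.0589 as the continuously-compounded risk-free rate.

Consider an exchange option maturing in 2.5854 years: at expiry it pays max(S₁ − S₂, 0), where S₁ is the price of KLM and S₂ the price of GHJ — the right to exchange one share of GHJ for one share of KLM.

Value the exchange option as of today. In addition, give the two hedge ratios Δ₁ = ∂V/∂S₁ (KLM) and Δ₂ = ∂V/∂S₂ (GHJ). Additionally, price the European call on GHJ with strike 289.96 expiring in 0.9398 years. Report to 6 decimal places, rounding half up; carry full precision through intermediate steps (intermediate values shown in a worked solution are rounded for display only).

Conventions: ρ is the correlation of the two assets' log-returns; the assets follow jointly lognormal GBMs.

exchange price = 55.903126
Δ1 = 0.533566
Δ2 = -0.287221
price(GHJ call K=289.96) = 17.141497

σ_eff = √(σ₁² + σ₂² − 2ρσ₁σ₂) = √(0.573² + 0.3591² − 2·0.5041·0.573·0.3591) = 0.499830
d₁ = (ln(S₁/S₂) + (q₂ − q₁ + σ_eff²/2)T) / (σ_eff√T) = (ln(230.09/232.8) + (0.011 − 0.0486 + 0.124915)·2.5854) / 0.803686 = 0.266317
d₂ = d₁ − σ_eff√T = 0.266317 − 0.803686 = -0.537369
N(d₁) = 0.605003,  N(d₂) = 0.295506
V = S₁·e^{−q₁T}·N(d₁) − S₂·e^{−q₂T}·N(d₂) = 122.768126 − 66.865000 = 55.903126
Δ₁ = e^{−q₁T}·N(d₁) = 0.533566;  Δ₂ = −e^{−q₂T}·N(d₂) = -0.287221
[vanilla: GHJ call K=289.96]
σ√T = 0.3591·√0.9398 = 0.348123
d₁ = (ln(S/K) + (r−q+σ²/2)T) / (σ√T) = (ln(232.8/289.96) + (0.0589−0.011+0.3591²/2)·0.9398) / 0.348123 = (-0.219563 + 0.105611) / 0.348123 = -0.327332
d₂ = d₁ − σ√T = -0.327332 − 0.348123 = -0.675455
e^{−rT} = 0.946150
e^{−qT} = 0.989715
N(d₁) = 0.371708,  N(d₂) = 0.249693
price = S·e^{−qT}·N(d₁) − K·e^{−rT}·N(d₂) = 85.643750 − 68.502253 = 17.141497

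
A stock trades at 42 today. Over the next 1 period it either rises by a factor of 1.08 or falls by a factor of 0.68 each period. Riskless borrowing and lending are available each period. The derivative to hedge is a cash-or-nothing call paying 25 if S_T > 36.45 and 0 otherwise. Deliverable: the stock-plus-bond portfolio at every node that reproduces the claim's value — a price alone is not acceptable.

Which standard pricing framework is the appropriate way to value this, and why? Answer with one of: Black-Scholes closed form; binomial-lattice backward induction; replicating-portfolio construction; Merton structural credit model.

framework: replicating-portfolio construction

Key observation: the mandate to exhibit the hedge at every date and state singles out the replicating-portfolio construction on the 1-period tree with factors 1.08 and 0.68 from 42.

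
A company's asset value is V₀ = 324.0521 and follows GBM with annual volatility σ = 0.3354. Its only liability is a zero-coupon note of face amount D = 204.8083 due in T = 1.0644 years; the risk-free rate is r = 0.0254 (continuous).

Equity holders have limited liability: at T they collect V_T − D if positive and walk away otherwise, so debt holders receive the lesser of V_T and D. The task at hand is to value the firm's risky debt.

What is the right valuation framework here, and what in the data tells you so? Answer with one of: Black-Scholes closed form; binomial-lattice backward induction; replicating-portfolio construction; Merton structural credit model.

framework: Merton structural credit model

Key observation: the data describe a firm's assets (V₀ = 324.0521, GBM) and a single zero-coupon debt of face 204.8083, so credit quantities follow from equity-as-call in the structural model.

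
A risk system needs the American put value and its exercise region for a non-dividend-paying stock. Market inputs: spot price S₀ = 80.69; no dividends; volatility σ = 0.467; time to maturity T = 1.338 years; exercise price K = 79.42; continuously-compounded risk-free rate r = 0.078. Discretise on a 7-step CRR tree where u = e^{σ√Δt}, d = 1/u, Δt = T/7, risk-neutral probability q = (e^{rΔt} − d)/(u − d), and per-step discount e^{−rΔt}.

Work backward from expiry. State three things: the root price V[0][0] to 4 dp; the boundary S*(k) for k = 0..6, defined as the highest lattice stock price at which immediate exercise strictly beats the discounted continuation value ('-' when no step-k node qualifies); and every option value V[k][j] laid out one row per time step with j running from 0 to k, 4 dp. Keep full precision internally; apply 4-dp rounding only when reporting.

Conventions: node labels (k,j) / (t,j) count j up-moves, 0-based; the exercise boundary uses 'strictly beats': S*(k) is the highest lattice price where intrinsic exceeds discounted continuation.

price = 13.3936
boundary = - - - 43.7328 35.6563 43.7328 53.6387
tree:
13.3936
19.1953 7.6637
26.6494 11.8947 3.4199
35.6872 17.9023 5.9004 0.8987
43.7637 25.9158 9.9694 1.7736 0.0000
50.3486 35.6872 16.3691 3.5002 0.0000 0.0000
55.7174 43.7637 25.7813 6.9075 0.0000 0.0000 0.0000
60.0948 50.3486 35.6872 13.6316 0.0000 0.0000 0.0000 0.0000

Δt=0.19114, u=1.22651, d=0.81532, q=0.48566, disc=e^(-rΔt)=0.98520
k=7 terminal: V=max(K-S,0) → 60.0948 50.3486 35.6872 13.6316 0.0000 0.0000 0.0000 0.0000
k=6: j=0 S=23.7026 intr=55.7174 cont=54.5421 V=55.7174[EX]; j=1 S=35.6563 intr=43.7637 cont=42.5884 V=43.7637[EX]; j=2 S=53.6387 intr=25.7813 cont=24.6060 V=25.7813[EX]; j=3 S=80.6900 intr=0.0000 cont=6.9075 V=6.9075[hold]; j=4 S=121.3839 intr=0.0000 cont=0.0000 V=0.0000[hold]; j=5 S=182.6008 intr=0.0000 cont=0.0000 V=0.0000[hold]; j=6 S=274.6907 intr=0.0000 cont=0.0000 V=0.0000[hold]  S*(6)=53.6387
k=5: j=0 S=29.0714 intr=50.3486 cont=49.1733 V=50.3486[EX]; j=1 S=43.7328 intr=35.6872 cont=34.5119 V=35.6872[EX]; j=2 S=65.7884 intr=13.6316 cont=16.3691 V=16.3691[hold]; j=3 S=98.9670 intr=0.0000 cont=3.5002 V=3.5002[hold]; j=4 S=148.8785 intr=0.0000 cont=0.0000 V=0.0000[hold]; j=5 S=223.9615 intr=0.0000 cont=0.0000 V=0.0000[hold]  S*(5)=43.7328
k=4: j=0 S=35.6563 intr=43.7637 cont=42.5884 V=43.7637[EX]; j=1 S=53.6387 intr=25.7813 cont=25.9158 V=25.9158[hold]; j=2 S=80.6900 intr=0.0000 cont=9.9694 V=9.9694[hold]; j=3 S=121.3839 intr=0.0000 cont=1.7736 V=1.7736[hold]; j=4 S=182.6008 intr=0.0000 cont=0.0000 V=0.0000[hold]  S*(4)=35.6563
k=3: j=0 S=43.7328 intr=35.6872 cont=34.5762 V=35.6872[EX]; j=1 S=65.7884 intr=13.6316 cont=17.9023 V=17.9023[hold]; j=2 S=98.9670 intr=0.0000 cont=5.9004 V=5.9004[hold]; j=3 S=148.8785 intr=0.0000 cont=0.8987 V=0.8987[hold]  S*(3)=43.7328
k=2: j=0 S=53.6387 intr=25.7813 cont=26.6494 V=26.6494[hold]; j=1 S=80.6900 intr=0.0000 cont=11.8947 V=11.8947[hold]; j=2 S=121.3839 intr=0.0000 cont=3.4199 V=3.4199[hold]  S*(2)=-
k=1: j=0 S=65.7884 intr=13.6316 cont=19.1953 V=19.1953[hold]; j=1 S=98.9670 intr=0.0000 cont=7.6637 V=7.6637[hold]  S*(1)=-
k=0: j=0 S=80.6900 intr=0.0000 cont=13.3936 V=13.3936[hold]  S*(0)=-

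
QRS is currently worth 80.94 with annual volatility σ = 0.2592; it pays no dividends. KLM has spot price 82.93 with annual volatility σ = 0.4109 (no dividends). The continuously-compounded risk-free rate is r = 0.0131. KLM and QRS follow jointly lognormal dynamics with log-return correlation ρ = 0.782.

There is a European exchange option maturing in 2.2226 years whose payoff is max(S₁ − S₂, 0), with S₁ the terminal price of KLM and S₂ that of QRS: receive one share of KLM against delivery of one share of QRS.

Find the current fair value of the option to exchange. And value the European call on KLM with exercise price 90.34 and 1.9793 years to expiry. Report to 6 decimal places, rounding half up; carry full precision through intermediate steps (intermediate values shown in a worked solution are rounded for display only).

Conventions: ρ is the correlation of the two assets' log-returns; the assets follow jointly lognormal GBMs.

exchange price = 13.779271
price(KLM call K=90.34) = 16.993967

σ_eff = √(σ₁² + σ₂² − 2ρσ₁σ₂) = √(0.4109² + 0.2592² − 2·0.782·0.4109·0.2592) = 0.263532
d₁ = (ln(S₁/S₂) + (q₂ − q₁ + σ_eff²/2)T) / (σ_eff√T) = (ln(82.93/80.94) + (0.0 − 0.0 + 0.034725)·2.2226) / 0.392884 = 0.258264
d₂ = d₁ − σ_eff√T = 0.258264 − 0.392884 = -0.134620
N(d₁) = 0.601898,  N(d₂) = 0.446456
V = S₁·e^{−q₁T}·N(d₁) − S₂·e^{−q₂T}·N(d₂) = 49.915424 − 36.136153 = 13.779271
[vanilla: KLM call K=90.34]
σ√T = 0.4109·√1.9793 = 0.578085
d₁ = (ln(S/K) + (r+σ²/2)T) / (σ√T) = (ln(82.93/90.34) + (0.0131+0.4109²/2)·1.9793) / 0.578085 = (-0.085583 + 0.193020) / 0.578085 = 0.185849
d₂ = d₁ − σ√T = 0.185849 − 0.578085 = -0.392236
e^{−rT} = 0.974404
N(d₁) = 0.573718,  N(d₂) = 0.347442
price = S·N(d₁) − K·e^{−rT}·N(d₂) = 47.578475 − 30.584508 = 16.993967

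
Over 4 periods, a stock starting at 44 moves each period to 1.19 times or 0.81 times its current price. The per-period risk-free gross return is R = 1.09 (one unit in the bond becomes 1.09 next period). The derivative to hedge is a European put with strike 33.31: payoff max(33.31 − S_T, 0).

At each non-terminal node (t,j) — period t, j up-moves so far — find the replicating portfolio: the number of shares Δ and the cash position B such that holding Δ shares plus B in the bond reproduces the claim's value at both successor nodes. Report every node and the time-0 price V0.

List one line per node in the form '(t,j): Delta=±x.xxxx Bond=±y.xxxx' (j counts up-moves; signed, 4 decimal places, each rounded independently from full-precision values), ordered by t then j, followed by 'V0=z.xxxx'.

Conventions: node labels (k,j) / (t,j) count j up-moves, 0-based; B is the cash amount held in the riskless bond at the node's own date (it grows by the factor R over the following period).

(0,0): Delta=-0.0462 Bond=2.2924
(1,0): Delta=-0.1704 Bond=6.9239
(1,1): Delta=-0.0161 Bond=0.9183
(2,0): Delta=-0.5335 Bond=18.0283
(2,1): Delta=-0.0821 Bond=3.8037
(2,2): Delta=0.0000 Bond=0.0000
(3,0): Delta=-1.0000 Bond=30.5596
(3,1): Delta=-0.4201 Bond=15.7549
(3,2): Delta=0.0000 Bond=0.0000
(3,3): Delta=0.0000 Bond=0.0000
V0=0.2575

Under the risk-neutral measure, an up-move has probability p* = (R−d)/(u−d) = 0.7368 and values discount at R = 1.09.
Payoffs at expiry: V(4,0)=14.3694, V(4,1)=5.4837, V(4,2)=0.0000, V(4,3)=0.0000, V(4,4)=0.0000
(3,0): S=23.3834. Δ = (V_up−V_dn)/(S_up−S_dn) = (5.4837−14.3694)/(27.8263−18.9406) = -1.0000. V = [p*·5.4837 + (1−p*)·14.3694]/1.09 = 7.1762. B = V − Δ·S = 30.5596.
(3,1): S=34.3534. Δ = (V_up−V_dn)/(S_up−S_dn) = (0.0000−5.4837)/(40.8805−27.8263) = -0.4201. V = [p*·0.0000 + (1−p*)·5.4837]/1.09 = 1.3239. B = V − Δ·S = 15.7549.
(3,2): S=50.4698. Δ = (V_up−V_dn)/(S_up−S_dn) = (0.0000−0.0000)/(60.0591−40.8805) = 0.0000. V = [p*·0.0000 + (1−p*)·0.0000]/1.09 = 0.0000. B = V − Δ·S = 0.0000.
(3,3): S=74.1470. Δ = (V_up−V_dn)/(S_up−S_dn) = (0.0000−0.0000)/(88.2349−60.0591) = 0.0000. V = [p*·0.0000 + (1−p*)·0.0000]/1.09 = 0.0000. B = V − Δ·S = 0.0000.
(2,0): S=28.8684. Δ = (V_up−V_dn)/(S_up−S_dn) = (1.3239−7.1762)/(34.3534−23.3834) = -0.5335. V = [p*·1.3239 + (1−p*)·7.1762]/1.09 = 2.6275. B = V − Δ·S = 18.0283.
(2,1): S=42.4116. Δ = (V_up−V_dn)/(S_up−S_dn) = (0.0000−1.3239)/(50.4698−34.3534) = -0.0821. V = [p*·0.0000 + (1−p*)·1.3239]/1.09 = 0.3196. B = V − Δ·S = 3.8037.
(2,2): S=62.3084. Δ = (V_up−V_dn)/(S_up−S_dn) = (0.0000−0.0000)/(74.1470−50.4698) = 0.0000. V = [p*·0.0000 + (1−p*)·0.0000]/1.09 = 0.0000. B = V − Δ·S = 0.0000.
(1,0): S=35.6400. Δ = (V_up−V_dn)/(S_up−S_dn) = (0.3196−2.6275)/(42.4116−28.8684) = -0.1704. V = [p*·0.3196 + (1−p*)·2.6275]/1.09 = 0.8504. B = V − Δ·S = 6.9239.
(1,1): S=52.3600. Δ = (V_up−V_dn)/(S_up−S_dn) = (0.0000−0.3196)/(62.3084−42.4116) = -0.0161. V = [p*·0.0000 + (1−p*)·0.3196]/1.09 = 0.0772. B = V − Δ·S = 0.9183.
(0,0): S=44.0000. Δ = (V_up−V_dn)/(S_up−S_dn) = (0.0772−0.8504)/(52.3600−35.6400) = -0.0462. V = [p*·0.0772 + (1−p*)·0.8504]/1.09 = 0.2575. B = V − Δ·S = 2.2924.
Sanity check at the root: Δ(0,0)·S0 + B(0,0) reproduces V0 = 0.2575.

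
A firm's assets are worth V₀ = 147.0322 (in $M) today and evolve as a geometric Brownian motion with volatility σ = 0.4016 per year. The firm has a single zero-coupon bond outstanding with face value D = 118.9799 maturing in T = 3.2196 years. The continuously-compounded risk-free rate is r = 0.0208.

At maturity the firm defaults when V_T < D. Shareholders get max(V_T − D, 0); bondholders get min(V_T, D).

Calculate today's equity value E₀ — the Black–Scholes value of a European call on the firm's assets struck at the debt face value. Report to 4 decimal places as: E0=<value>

E0=56.7694

Work the structural quantities from V₀ = 147.0322 against face 118.9799:
d₁ = [ln(V₀/D) + (r + σ²/2)T] / (σ√T)
   = [ln(147.0322/118.9799) + (0.0208 + 0.5·0.4016²)·3.2196] / (0.4016·√3.2196)
   = [0.211697 + 0.326600] / 0.720601 = 0.747012
d₂ = d₁ − σ√T = 0.747012 − 0.720601 = 0.026411
N(d₁) = 0.772472,  N(d₂) = 0.510535,  e^(−rT) = 0.935225
E₀ = V₀·N(d₁) − D·e^(−rT)·N(d₂)
   = 147.0322·0.772472 − 118.9799·0.935225·0.510535 = 56.769418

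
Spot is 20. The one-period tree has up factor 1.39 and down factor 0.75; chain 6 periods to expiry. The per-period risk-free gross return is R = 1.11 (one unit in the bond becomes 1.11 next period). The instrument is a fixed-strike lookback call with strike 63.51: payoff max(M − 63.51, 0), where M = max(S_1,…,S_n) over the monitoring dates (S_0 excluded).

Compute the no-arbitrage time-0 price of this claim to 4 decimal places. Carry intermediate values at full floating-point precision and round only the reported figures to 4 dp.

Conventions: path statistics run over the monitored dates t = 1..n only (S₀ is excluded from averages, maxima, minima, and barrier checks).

price = 2.9554

No-arbitrage gives p* = (R−d)/(u−d) = 0.5625: enumerate every path, weight its payoff by its p*-probability, and discount by R^6.
Enumerate all 2^6 = 64 price paths (U = up ×1.39, D = down ×0.75); each path with k up-moves has probability p*^k·(1−p*)^(6−k).
DDDDDD: M=15.0000, payoff=0.0000, prob=0.007012
UDDDDD: M=27.8000, payoff=0.0000, prob=0.009016
DUDDDD: M=20.8500, payoff=0.0000, prob=0.009016
UUDDDD: M=38.6420, payoff=0.0000, prob=0.011592
DDUDDD: M=15.6375, payoff=0.0000, prob=0.009016
UDUDDD: M=28.9815, payoff=0.0000, prob=0.011592
DUUDDD: M=28.9815, payoff=0.0000, prob=0.011592
UUUDDD: M=53.7124, payoff=0.0000, prob=0.014904
DDDUDD: M=15.0000, payoff=0.0000, prob=0.009016
UDDUDD: M=27.8000, payoff=0.0000, prob=0.011592
DUDUDD: M=21.7361, payoff=0.0000, prob=0.011592
UUDUDD: M=40.2843, payoff=0.0000, prob=0.014904
DDUUDD: M=21.7361, payoff=0.0000, prob=0.011592
UDUUDD: M=40.2843, payoff=0.0000, prob=0.014904
DUUUDD: M=40.2843, payoff=0.0000, prob=0.014904
UUUUDD: M=74.6602, payoff=11.1502, prob=0.019162
DDDDUD: M=15.0000, payoff=0.0000, prob=0.009016
UDDDUD: M=27.8000, payoff=0.0000, prob=0.011592
DUDDUD: M=20.8500, payoff=0.0000, prob=0.011592
UUDDUD: M=38.6420, payoff=0.0000, prob=0.014904
DDUDUD: M=16.3021, payoff=0.0000, prob=0.011592
UDUDUD: M=30.2132, payoff=0.0000, prob=0.014904
DUUDUD: M=30.2132, payoff=0.0000, prob=0.014904
UUUDUD: M=55.9952, payoff=0.0000, prob=0.019162
DDDUUD: M=16.3021, payoff=0.0000, prob=0.011592
UDDUUD: M=30.2132, payoff=0.0000, prob=0.014904
DUDUUD: M=30.2132, payoff=0.0000, prob=0.014904
UUDUUD: M=55.9952, payoff=0.0000, prob=0.019162
DDUUUD: M=30.2132, payoff=0.0000, prob=0.014904
UDUUUD: M=55.9952, payoff=0.0000, prob=0.019162
DUUUUD: M=55.9952, payoff=0.0000, prob=0.019162
UUUUUD: M=103.7777, payoff=40.2677, prob=0.024637
DDDDDU: M=15.0000, payoff=0.0000, prob=0.009016
UDDDDU: M=27.8000, payoff=0.0000, prob=0.011592
DUDDDU: M=20.8500, payoff=0.0000, prob=0.011592
UUDDDU: M=38.6420, payoff=0.0000, prob=0.014904
DDUDDU: M=15.6375, payoff=0.0000, prob=0.011592
UDUDDU: M=28.9815, payoff=0.0000, prob=0.014904
DUUDDU: M=28.9815, payoff=0.0000, prob=0.014904
UUUDDU: M=53.7124, payoff=0.0000, prob=0.019162
DDDUDU: M=15.0000, payoff=0.0000, prob=0.011592
UDDUDU: M=27.8000, payoff=0.0000, prob=0.014904
DUDUDU: M=22.6599, payoff=0.0000, prob=0.014904
UUDUDU: M=41.9964, payoff=0.0000, prob=0.019162
DDUUDU: M=22.6599, payoff=0.0000, prob=0.014904
UDUUDU: M=41.9964, payoff=0.0000, prob=0.019162
DUUUDU: M=41.9964, payoff=0.0000, prob=0.019162
UUUUDU: M=77.8333, payoff=14.3233, prob=0.024637
DDDDUU: M=15.0000, payoff=0.0000, prob=0.011592
UDDDUU: M=27.8000, payoff=0.0000, prob=0.014904
DUDDUU: M=22.6599, payoff=0.0000, prob=0.014904
UUDDUU: M=41.9964, payoff=0.0000, prob=0.019162
DDUDUU: M=22.6599, payoff=0.0000, prob=0.014904
UDUDUU: M=41.9964, payoff=0.0000, prob=0.019162
DUUDUU: M=41.9964, payoff=0.0000, prob=0.019162
UUUDUU: M=77.8333, payoff=14.3233, prob=0.024637
DDDUUU: M=22.6599, payoff=0.0000, prob=0.014904
UDDUUU: M=41.9964, payoff=0.0000, prob=0.019162
DUDUUU: M=41.9964, payoff=0.0000, prob=0.019162
UUDUUU: M=77.8333, payoff=14.3233, prob=0.024637
DDUUUU: M=41.9964, payoff=0.0000, prob=0.019162
UDUUUU: M=77.8333, payoff=14.3233, prob=0.024637
DUUUUU: M=77.8333, payoff=14.3233, prob=0.024637
UUUUUU: M=144.2510, payoff=80.7410, prob=0.031676
Price = Σ prob·payoff / R^6 = 5.527748 / 1.870415 = 2.9554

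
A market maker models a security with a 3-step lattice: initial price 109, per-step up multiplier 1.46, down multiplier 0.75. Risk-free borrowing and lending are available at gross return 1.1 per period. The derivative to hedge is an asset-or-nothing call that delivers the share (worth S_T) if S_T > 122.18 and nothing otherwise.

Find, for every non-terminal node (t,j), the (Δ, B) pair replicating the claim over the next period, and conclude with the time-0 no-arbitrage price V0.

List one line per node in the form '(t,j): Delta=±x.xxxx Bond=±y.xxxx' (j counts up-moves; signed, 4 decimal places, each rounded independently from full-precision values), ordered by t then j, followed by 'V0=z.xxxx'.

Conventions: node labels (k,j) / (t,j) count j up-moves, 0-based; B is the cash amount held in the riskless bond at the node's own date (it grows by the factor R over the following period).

(0,0): Delta=1.3584 Bond=-69.1357
(1,0): Delta=1.3454 Bond=-74.9930
(1,1): Delta=1.3652 Bond=-77.1357
(2,0): Delta=0.0000 Bond=0.0000
(2,1): Delta=2.0563 Bond=-167.3415
(2,2): Delta=1.0000 Bond=0.0000
V0=78.9256

Arbitrage-free pricing uses the up-move probability p* = (R−d)/(u−d) = 0.4930, discounting each step at R = 1.1.
Terminal payoffs: V(3,0)=0.0000, V(3,1)=0.0000, V(3,2)=174.2583, V(3,3)=339.2228
Node (2,0) S=61.3125: V=(p*·0.0000+(1−p*)·0.0000)/1.1=0.0000; Δ=(0.0000−0.0000)/(89.5162−45.9844)=0.0000; B=V−Δ·S=0.0000
Node (2,1) S=119.3550: V=(p*·174.2583+(1−p*)·0.0000)/1.1=78.0927; Δ=(174.2583−0.0000)/(174.2583−89.5162)=2.0563; B=V−Δ·S=-167.3415
Node (2,2) S=232.3444: V=(p*·339.2228+(1−p*)·174.2583)/1.1=232.3444; Δ=(339.2228−174.2583)/(339.2228−174.2583)=1.0000; B=V−Δ·S=0.0000
Node (1,0) S=81.7500: V=(p*·78.0927+(1−p*)·0.0000)/1.1=34.9967; Δ=(78.0927−0.0000)/(119.3550−61.3125)=1.3454; B=V−Δ·S=-74.9930
Node (1,1) S=159.1400: V=(p*·232.3444+(1−p*)·78.0927)/1.1=140.1202; Δ=(232.3444−78.0927)/(232.3444−119.3550)=1.3652; B=V−Δ·S=-77.1357
Node (0,0) S=109.0000: V=(p*·140.1202+(1−p*)·34.9967)/1.1=78.9256; Δ=(140.1202−34.9967)/(159.1400−81.7500)=1.3584; B=V−Δ·S=-69.1357
Verification: the root portfolio costs Δ(0,0)·S0 + B(0,0) = 78.9256, matching V0.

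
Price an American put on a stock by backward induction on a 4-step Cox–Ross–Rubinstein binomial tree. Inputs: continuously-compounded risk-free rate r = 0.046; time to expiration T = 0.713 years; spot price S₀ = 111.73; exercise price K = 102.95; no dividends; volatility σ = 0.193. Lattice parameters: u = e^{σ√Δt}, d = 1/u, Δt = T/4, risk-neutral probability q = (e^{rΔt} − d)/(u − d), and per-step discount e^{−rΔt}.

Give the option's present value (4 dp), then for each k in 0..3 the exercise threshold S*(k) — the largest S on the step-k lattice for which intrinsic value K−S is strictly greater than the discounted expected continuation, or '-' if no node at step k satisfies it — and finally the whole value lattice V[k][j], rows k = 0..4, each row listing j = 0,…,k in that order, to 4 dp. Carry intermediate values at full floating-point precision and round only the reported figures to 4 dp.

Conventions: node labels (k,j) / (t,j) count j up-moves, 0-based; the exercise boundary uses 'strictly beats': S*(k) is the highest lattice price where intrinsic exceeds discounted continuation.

price = 2.8450
boundary = - - - 87.4995
tree:
2.8450
5.1883 0.8121
9.1666 1.7425 0.0000
15.4505 3.7388 0.0000 0.0000
22.2975 8.0221 0.0000 0.0000 0.0000

params: Δt=0.17825 u=1.08490 d=0.92175 q=0.53010 e^(-rΔt)=0.99183
t_4 payoffs: 22.2975 8.0221 0.0000 0.0000 0.0000
t_3: node(3,0) S=87.4995 payoff=15.4505 vs cont=14.6098 → 15.4505 [stop]  node(3,1) S=102.9868 payoff=0.0000 vs cont=3.7388 → 3.7388 [wait]  node(3,2) S=121.2154 payoff=0.0000 vs cont=0.0000 → 0.0000 [wait]  node(3,3) S=142.6704 payoff=0.0000 vs cont=0.0000 → 0.0000 [wait]  ⇒ S*(3)=87.4995
t_2: node(2,0) S=94.9279 payoff=8.0221 vs cont=9.1666 → 9.1666 [wait]  node(2,1) S=111.7300 payoff=0.0000 vs cont=1.7425 → 1.7425 [wait]  node(2,2) S=131.5061 payoff=0.0000 vs cont=0.0000 → 0.0000 [wait]  ⇒ S*(2)=-
t_1: node(1,0) S=102.9868 payoff=0.0000 vs cont=5.1883 → 5.1883 [wait]  node(1,1) S=121.2154 payoff=0.0000 vs cont=0.8121 → 0.8121 [wait]  ⇒ S*(1)=-
t_0: node(0,0) S=111.7300 payoff=0.0000 vs cont=2.8450 → 2.8450 [wait]  ⇒ S*(0)=-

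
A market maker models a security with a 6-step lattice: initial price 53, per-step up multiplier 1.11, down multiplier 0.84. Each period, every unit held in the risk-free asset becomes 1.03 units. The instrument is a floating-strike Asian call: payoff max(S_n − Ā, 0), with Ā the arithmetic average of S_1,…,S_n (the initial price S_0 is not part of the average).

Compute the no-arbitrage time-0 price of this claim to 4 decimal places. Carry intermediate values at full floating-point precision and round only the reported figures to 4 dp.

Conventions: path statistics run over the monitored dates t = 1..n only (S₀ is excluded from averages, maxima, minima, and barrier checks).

price = 5.4552

Risk-neutral up-probability p* = (R−d)/(u−d) = (1.03−0.84)/(1.11−0.84) = 0.7037; the claim prices as the p*-weighted sum of path payoffs discounted by R^6.
Enumerate all 2^6 = 64 price paths (U = up ×1.11, D = down ×0.84); each path with k up-moves has probability p*^k·(1−p*)^(6−k).
DDDDDD: Ā=30.0836, payoff=0.0000, prob=0.000677
UDDDDD: Ā=39.7533, payoff=0.0000, prob=0.001607
DUDDDD: Ā=37.3683, payoff=0.0000, prob=0.001607
UUDDDD: Ā=49.3795, payoff=0.0000, prob=0.003817
DDUDDD: Ā=35.3649, payoff=0.0000, prob=0.001607
UDUDDD: Ā=46.7321, payoff=0.0000, prob=0.003817
DUUDDD: Ā=44.3471, payoff=0.0000, prob=0.003817
UUUDDD: Ā=58.6016, payoff=0.0000, prob=0.009065
DDDUDD: Ā=33.6820, payoff=0.0000, prob=0.001607
UDDUDD: Ā=44.5084, payoff=0.0000, prob=0.003817
DUDUDD: Ā=42.1234, payoff=0.0000, prob=0.003817
UUDUDD: Ā=55.6630, payoff=0.0000, prob=0.009065
DDUUDD: Ā=40.1200, payoff=0.0000, prob=0.003817
UDUUDD: Ā=53.0157, payoff=0.0000, prob=0.009065
DUUUDD: Ā=50.6307, payoff=0.0000, prob=0.009065
UUUUDD: Ā=66.9048, payoff=0.0000, prob=0.021528
DDDDUD: Ā=32.2684, payoff=0.0000, prob=0.001607
UDDDUD: Ā=42.6404, payoff=0.0000, prob=0.003817
DUDDUD: Ā=40.2554, payoff=0.0000, prob=0.003817
UUDDUD: Ā=53.1946, payoff=0.0000, prob=0.009065
DDUDUD: Ā=38.2520, payoff=0.0000, prob=0.003817
UDUDUD: Ā=50.5473, payoff=0.0000, prob=0.009065
DUUDUD: Ā=48.1623, payoff=0.0000, prob=0.009065
UUUDUD: Ā=63.6430, payoff=0.0000, prob=0.021528
DDDUUD: Ā=36.5691, payoff=0.0000, prob=0.003817
UDDUUD: Ā=48.3235, payoff=0.0000, prob=0.009065
DUDUUD: Ā=45.9385, payoff=0.0000, prob=0.009065
UUDUUD: Ā=60.7045, payoff=0.0000, prob=0.021528
DDUUUD: Ā=43.9351, payoff=0.0000, prob=0.009065
UDUUUD: Ā=58.0571, payoff=0.0000, prob=0.021528
DUUUUD: Ā=55.6721, payoff=1.0989, prob=0.021528
UUUUUD: Ā=73.5667, payoff=1.4521, prob=0.051130
DDDDDU: Ā=31.0810, payoff=0.0000, prob=0.001607
UDDDDU: Ā=41.0713, payoff=0.0000, prob=0.003817
DUDDDU: Ā=38.6863, payoff=0.0000, prob=0.003817
UUDDDU: Ā=51.1212, payoff=0.0000, prob=0.009065
DDUDDU: Ā=36.6829, payoff=0.0000, prob=0.003817
UDUDDU: Ā=48.4738, payoff=0.0000, prob=0.009065
DUUDDU: Ā=46.0888, payoff=0.0000, prob=0.009065
UUUDDU: Ā=60.9031, payoff=0.0000, prob=0.021528
DDDUDU: Ā=35.0001, payoff=0.0000, prob=0.003817
UDDUDU: Ā=46.2501, payoff=0.0000, prob=0.009065
DUDUDU: Ā=43.8651, payoff=0.0000, prob=0.009065
UUDUDU: Ā=57.9646, payoff=0.0000, prob=0.021528
DDUUDU: Ā=41.8617, payoff=1.1002, prob=0.009065
UDUUDU: Ā=55.3172, payoff=1.4538, prob=0.021528
DUUUDU: Ā=52.9322, payoff=3.8388, prob=0.021528
UUUUDU: Ā=69.9461, payoff=5.0727, prob=0.051130
DDDDUU: Ā=33.5865, payoff=0.0000, prob=0.003817
UDDDUU: Ā=44.3821, payoff=0.0000, prob=0.009065
DUDDUU: Ā=41.9971, payoff=0.9647, prob=0.009065
UUDDUU: Ā=55.4962, payoff=1.2748, prob=0.021528
DDUDUU: Ā=39.9937, payoff=2.9681, prob=0.009065
UDUDUU: Ā=52.8488, payoff=3.9222, prob=0.021528
DUUDUU: Ā=50.4638, payoff=6.3072, prob=0.021528
UUUDUU: Ā=66.6843, payoff=8.3345, prob=0.051130
DDDUUU: Ā=38.3108, payoff=4.6510, prob=0.009065
UDDUUU: Ā=50.6250, payoff=6.1459, prob=0.021528
DUDUUU: Ā=48.2400, payoff=8.5309, prob=0.021528
UUDUUU: Ā=63.7458, payoff=11.2730, prob=0.051130
DDUUUU: Ā=46.2366, payoff=10.5343, prob=0.021528
UDUUUU: Ā=61.0984, payoff=13.9204, prob=0.051130
DUUUUU: Ā=58.7134, payoff=16.3054, prob=0.051130
UUUUUU: Ā=77.5856, payoff=21.5464, prob=0.121434
Price = Σ prob·payoff / R^6 = 6.513836 / 1.194052 = 5.4552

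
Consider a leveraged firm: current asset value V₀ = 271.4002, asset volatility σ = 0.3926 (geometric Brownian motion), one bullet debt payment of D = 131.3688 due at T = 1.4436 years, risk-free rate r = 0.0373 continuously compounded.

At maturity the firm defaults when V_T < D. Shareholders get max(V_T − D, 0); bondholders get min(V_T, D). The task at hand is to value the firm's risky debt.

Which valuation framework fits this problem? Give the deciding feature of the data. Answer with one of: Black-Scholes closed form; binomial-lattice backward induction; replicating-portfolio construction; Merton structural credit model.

framework: Merton structural credit model

Key observation: the data describe a firm's assets (V₀ = 271.4002, GBM) and a single zero-coupon debt of face 131.3688, so credit quantities follow from equity-as-call in the structural model.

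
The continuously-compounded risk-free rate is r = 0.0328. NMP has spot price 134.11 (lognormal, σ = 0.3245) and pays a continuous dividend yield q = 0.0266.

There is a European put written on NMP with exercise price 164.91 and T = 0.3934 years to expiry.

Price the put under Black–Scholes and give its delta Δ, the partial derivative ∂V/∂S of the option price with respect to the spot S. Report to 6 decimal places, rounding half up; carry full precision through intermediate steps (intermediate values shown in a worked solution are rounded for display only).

σ√T = 0.3245·√0.3934 = 0.203532
d₁ = (ln(S/K) + (r−q+σ²/2)T) / (σ√T) = (ln(134.11/164.91) + (0.0328−0.0266+0.3245²/2)·0.3934) / 0.203532 = (-0.206740 + 0.023152) / 0.203532 = -0.902012
d₂ = d₁ − σ√T = -0.902012 − 0.203532 = -1.105543
e^{−rT} = 0.987179
e^{−qT} = 0.989590
N(−d₁) = 0.816475,  N(−d₂) = 0.865538
Put price V = K·e^{−rT}·N(−d₂) − S·e^{−qT}·N(−d₁) = 140.905885 − 108.357559 = 32.548325
Δ = −e^{−qT}·N(−d₁) = -0.807975

price = 32.548325
Δ = -0.807975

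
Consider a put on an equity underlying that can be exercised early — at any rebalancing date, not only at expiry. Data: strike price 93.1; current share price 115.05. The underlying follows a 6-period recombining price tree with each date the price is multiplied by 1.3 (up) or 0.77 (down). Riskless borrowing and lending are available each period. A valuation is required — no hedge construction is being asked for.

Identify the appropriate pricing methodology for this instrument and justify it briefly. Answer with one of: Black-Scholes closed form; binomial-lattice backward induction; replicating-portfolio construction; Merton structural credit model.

Key observation: an American put (K = 93.1, S₀ = 115.05) on a 6-date tree has no closed form — the optimal stopping decision is embedded and must be resolved recursively from expiry.

framework: binomial-lattice backward induction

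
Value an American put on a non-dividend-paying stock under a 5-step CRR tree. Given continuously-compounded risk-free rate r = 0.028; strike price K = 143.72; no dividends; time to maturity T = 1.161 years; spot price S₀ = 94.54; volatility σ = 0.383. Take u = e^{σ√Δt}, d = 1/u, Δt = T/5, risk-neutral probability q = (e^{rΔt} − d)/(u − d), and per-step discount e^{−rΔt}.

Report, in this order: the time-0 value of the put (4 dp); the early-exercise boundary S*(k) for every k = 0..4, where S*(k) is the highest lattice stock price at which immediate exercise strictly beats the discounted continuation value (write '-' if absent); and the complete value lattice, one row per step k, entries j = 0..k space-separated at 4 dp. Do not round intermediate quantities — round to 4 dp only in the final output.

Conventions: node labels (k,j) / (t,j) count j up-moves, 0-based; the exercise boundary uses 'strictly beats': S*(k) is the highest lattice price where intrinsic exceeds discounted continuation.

Δt=0.23220  u=1.20269  d=0.83147  q=0.47156  discount=0.99352
step 5 (expiry): payoffs max(K−S,0) = 106.1487 89.3750 65.1126 30.0181 0.0000 0.0000
step 4: (k=4,j=0): S=45.1864, K−S=98.5336, hold=97.6022 ⇒ V=98.5336 exercise | (k=4,j=1): S=65.3599, K−S=78.3601, hold=77.4287 ⇒ V=78.3601 exercise | (k=4,j=2): S=94.5400, K−S=49.1800, hold=48.2486 ⇒ V=49.1800 exercise | (k=4,j=3): S=136.7475, K−S=6.9725, hold=15.7599 ⇒ V=15.7599 continue | (k=4,j=4): S=197.7987, K−S=0.0000, hold=0.0000 ⇒ V=0.0000 continue  boundary S*=94.5400
step 3: (k=3,j=0): S=54.3450, K−S=89.3750, hold=88.4436 ⇒ V=89.3750 exercise | (k=3,j=1): S=78.6074, K−S=65.1126, hold=64.1812 ⇒ V=65.1126 exercise | (k=3,j=2): S=113.7019, K−S=30.0181, hold=33.2037 ⇒ V=33.2037 continue | (k=3,j=3): S=164.4642, K−S=0.0000, hold=8.2741 ⇒ V=8.2741 continue  boundary S*=78.6074
step 2: (k=2,j=0): S=65.3599, K−S=78.3601, hold=77.4287 ⇒ V=78.3601 exercise | (k=2,j=1): S=94.5400, K−S=49.1800, hold=49.7411 ⇒ V=49.7411 continue | (k=2,j=2): S=136.7475, K−S=6.9725, hold=21.3089 ⇒ V=21.3089 continue  boundary S*=65.3599
step 1: (k=1,j=0): S=78.6074, K−S=65.1126, hold=64.4441 ⇒ V=65.1126 exercise | (k=1,j=1): S=113.7019, K−S=30.0181, hold=36.0981 ⇒ V=36.0981 continue  boundary S*=78.6074
step 0: (k=0,j=0): S=94.5400, K−S=49.1800, hold=51.0971 ⇒ V=51.0971 continue  boundary S*=-

price = 51.0971
boundary = - 78.6074 65.3599 78.6074 94.5400
tree:
51.0971
65.1126 36.0981
78.3601 49.7411 21.3089
89.3750 65.1126 33.2037 8.2741
98.5336 78.3601 49.1800 15.7599 0.0000
106.1487 89.3750 65.1126 30.0181 0.0000 0.0000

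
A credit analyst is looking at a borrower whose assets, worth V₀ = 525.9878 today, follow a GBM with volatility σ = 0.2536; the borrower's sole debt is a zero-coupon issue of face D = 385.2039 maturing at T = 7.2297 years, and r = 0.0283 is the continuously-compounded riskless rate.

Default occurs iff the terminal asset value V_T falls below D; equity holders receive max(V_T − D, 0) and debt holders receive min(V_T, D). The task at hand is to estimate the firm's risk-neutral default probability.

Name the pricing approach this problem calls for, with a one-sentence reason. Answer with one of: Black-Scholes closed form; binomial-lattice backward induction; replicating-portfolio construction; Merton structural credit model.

Key observation: the data describe a firm's assets (V₀ = 525.9878, GBM) and a single zero-coupon debt of face 385.2039, so credit quantities follow from equity-as-call in the structural model.

framework: Merton structural credit model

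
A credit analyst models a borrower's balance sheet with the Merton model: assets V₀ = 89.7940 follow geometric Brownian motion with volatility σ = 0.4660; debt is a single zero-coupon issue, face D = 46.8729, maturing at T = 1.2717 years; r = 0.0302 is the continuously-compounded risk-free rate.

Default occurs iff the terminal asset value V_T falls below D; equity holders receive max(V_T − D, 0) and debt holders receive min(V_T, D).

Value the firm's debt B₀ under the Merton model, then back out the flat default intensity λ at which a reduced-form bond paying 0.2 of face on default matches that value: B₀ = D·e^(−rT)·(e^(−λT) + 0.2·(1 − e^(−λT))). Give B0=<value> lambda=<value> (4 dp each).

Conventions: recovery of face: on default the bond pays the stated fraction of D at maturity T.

With assets at 89.7940 and a single debt payment of 46.8729 at 1.2717 years:
d₁ = [ln(V₀/D) + (r + σ²/2)T] / (σ√T)
   = [ln(89.7940/46.8729) + (0.0302 + 0.5·0.4660²)·1.2717] / (0.4660·√1.2717)
   = [0.650078 + 0.176484] / 0.525507 = 1.572887
d₂ = d₁ − σ√T = 1.572887 − 0.525507 = 1.047380
N(d₁) = 0.942127,  N(d₂) = 0.852538,  e^(−rT) = 0.962323
E₀ = V₀·N(d₁) − D·e^(−rT)·N(d₂)
   = 89.7940·0.942127 − 46.8729·0.962323·0.852538 = 46.142090
B₀ = V₀ − E₀ = 89.7940 − 46.142090 = 43.651910
e^(−λT) = (B₀·e^(rT)/D − 0.2)/(1 − 0.2) = (43.6519·1.039152/46.8729 − 0.2)/0.8 = 0.95968019
λ = −ln(0.95968019)/1.2717 = 0.032362

B0=43.6519 lambda=0.0324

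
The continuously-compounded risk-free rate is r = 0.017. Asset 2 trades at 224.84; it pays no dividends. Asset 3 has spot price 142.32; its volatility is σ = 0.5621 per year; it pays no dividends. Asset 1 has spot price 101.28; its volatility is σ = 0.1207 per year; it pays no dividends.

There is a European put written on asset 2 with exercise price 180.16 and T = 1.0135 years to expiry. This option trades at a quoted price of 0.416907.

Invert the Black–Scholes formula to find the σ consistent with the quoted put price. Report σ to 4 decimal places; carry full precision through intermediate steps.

sigma = 0.1342

At σ = 0.1342 the Black–Scholes value reproduces the quote:
σ√T = 0.1342·√1.0135 = 0.135103
d₁ = (ln(S/K) + (r+σ²/2)T) / (σ√T) = (ln(224.84/180.16) + (0.017+0.1342²/2)·1.0135) / 0.135103 = (0.221544 + 0.026356) / 0.135103 = 1.834896
d₂ = d₁ − σ√T = 1.834896 − 0.135103 = 1.699793
e^{−rT} = 0.982918
N(−d₁) = 0.033261,  N(−d₂) = 0.044585
V = K·e^{−rT}·N(−d₂) − S·N(−d₁) = 7.895214 − 7.478306 = 0.416907 (matching the quote); vega is positive throughout, so no other σ reproduces this price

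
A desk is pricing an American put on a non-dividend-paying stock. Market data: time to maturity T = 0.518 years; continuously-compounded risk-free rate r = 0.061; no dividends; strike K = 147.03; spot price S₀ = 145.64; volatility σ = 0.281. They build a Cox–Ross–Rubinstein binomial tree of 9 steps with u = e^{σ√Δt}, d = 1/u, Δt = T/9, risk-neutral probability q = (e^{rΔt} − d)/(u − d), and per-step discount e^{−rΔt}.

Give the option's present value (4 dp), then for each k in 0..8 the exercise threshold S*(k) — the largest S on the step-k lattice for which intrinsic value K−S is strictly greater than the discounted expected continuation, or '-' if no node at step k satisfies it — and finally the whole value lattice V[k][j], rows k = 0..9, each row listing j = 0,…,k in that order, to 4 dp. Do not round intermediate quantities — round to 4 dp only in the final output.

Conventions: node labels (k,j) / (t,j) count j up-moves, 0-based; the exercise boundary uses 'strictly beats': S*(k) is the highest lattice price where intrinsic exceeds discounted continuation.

price = 10.8188
boundary = - - - 118.9729 111.2169 118.9729 111.2169 118.9729 127.2699
tree:
10.8188
15.3317 6.5441
21.0868 9.8908 3.3638
28.0571 14.5145 5.5029 1.3255
35.8131 20.5813 8.7677 2.3943 0.3045
43.0636 28.0571 13.5183 4.2496 0.6227 0.0000
49.8413 35.8131 19.9961 7.3683 1.2732 0.0000 0.0000
56.1773 43.0636 28.0571 12.3651 2.6034 0.0000 0.0000 0.0000
62.1001 49.8413 35.8131 19.7601 5.3232 0.0000 0.0000 0.0000 0.0000
67.6369 56.1773 43.0636 28.0571 10.8845 0.0000 0.0000 0.0000 0.0000 0.0000

Δt=0.05756  u=1.06974  d=0.93481  q=0.50922  discount=0.99650
step 9 (expiry): payoffs max(K−S,0) = 67.6369 56.1773 43.0636 28.0571 10.8845 0.0000 0.0000 0.0000 0.0000 0.0000
step 8: (k=8,j=0): S=84.9299, K−S=62.1001, hold=61.5848 ⇒ V=62.1001 exercise | (k=8,j=1): S=97.1887, K−S=49.8413, hold=49.3260 ⇒ V=49.8413 exercise | (k=8,j=2): S=111.2169, K−S=35.8131, hold=35.2978 ⇒ V=35.8131 exercise | (k=8,j=3): S=127.2699, K−S=19.7601, hold=19.2448 ⇒ V=19.7601 exercise | (k=8,j=4): S=145.6400, K−S=1.3900, hold=5.3232 ⇒ V=5.3232 continue | (k=8,j=5): S=166.6617, K−S=0.0000, hold=0.0000 ⇒ V=0.0000 continue | (k=8,j=6): S=190.7176, K−S=0.0000, hold=0.0000 ⇒ V=0.0000 continue | (k=8,j=7): S=218.2457, K−S=0.0000, hold=0.0000 ⇒ V=0.0000 continue | (k=8,j=8): S=249.7473, K−S=0.0000, hold=0.0000 ⇒ V=0.0000 continue  boundary S*=127.2699
step 7: (k=7,j=0): S=90.8527, K−S=56.1773, hold=55.6620 ⇒ V=56.1773 exercise | (k=7,j=1): S=103.9664, K−S=43.0636, hold=42.5483 ⇒ V=43.0636 exercise | (k=7,j=2): S=118.9729, K−S=28.0571, hold=27.5418 ⇒ V=28.0571 exercise | (k=7,j=3): S=136.1455, K−S=10.8845, hold=12.3651 ⇒ V=12.3651 continue | (k=7,j=4): S=155.7967, K−S=0.0000, hold=2.6034 ⇒ V=2.6034 continue | (k=7,j=5): S=178.2844, K−S=0.0000, hold=0.0000 ⇒ V=0.0000 continue | (k=7,j=6): S=204.0179, K−S=0.0000, hold=0.0000 ⇒ V=0.0000 continue | (k=7,j=7): S=233.4658, K−S=0.0000, hold=0.0000 ⇒ V=0.0000 continue  boundary S*=118.9729
step 6: (k=6,j=0): S=97.1887, K−S=49.8413, hold=49.3260 ⇒ V=49.8413 exercise | (k=6,j=1): S=111.2169, K−S=35.8131, hold=35.2978 ⇒ V=35.8131 exercise | (k=6,j=2): S=127.2699, K−S=19.7601, hold=19.9961 ⇒ V=19.9961 continue | (k=6,j=3): S=145.6400, K−S=1.3900, hold=7.3683 ⇒ V=7.3683 continue | (k=6,j=4): S=166.6617, K−S=0.0000, hold=1.2732 ⇒ V=1.2732 continue | (k=6,j=5): S=190.7176, K−S=0.0000, hold=0.0000 ⇒ V=0.0000 continue | (k=6,j=6): S=218.2457, K−S=0.0000, hold=0.0000 ⇒ V=0.0000 continue  boundary S*=111.2169
step 5: (k=5,j=0): S=103.9664, K−S=43.0636, hold=42.5483 ⇒ V=43.0636 exercise | (k=5,j=1): S=118.9729, K−S=28.0571, hold=27.6615 ⇒ V=28.0571 exercise | (k=5,j=2): S=136.1455, K−S=10.8845, hold=13.5183 ⇒ V=13.5183 continue | (k=5,j=3): S=155.7967, K−S=0.0000, hold=4.2496 ⇒ V=4.2496 continue | (k=5,j=4): S=178.2844, K−S=0.0000, hold=0.6227 ⇒ V=0.6227 continue | (k=5,j=5): S=204.0179, K−S=0.0000, hold=0.0000 ⇒ V=0.0000 continue  boundary S*=118.9729
step 4: (k=4,j=0): S=111.2169, K−S=35.8131, hold=35.2978 ⇒ V=35.8131 exercise | (k=4,j=1): S=127.2699, K−S=19.7601, hold=20.5813 ⇒ V=20.5813 continue | (k=4,j=2): S=145.6400, K−S=1.3900, hold=8.7677 ⇒ V=8.7677 continue | (k=4,j=3): S=166.6617, K−S=0.0000, hold=2.3943 ⇒ V=2.3943 continue | (k=4,j=4): S=190.7176, K−S=0.0000, hold=0.3045 ⇒ V=0.3045 continue  boundary S*=111.2169
step 3: (k=3,j=0): S=118.9729, K−S=28.0571, hold=27.9585 ⇒ V=28.0571 exercise | (k=3,j=1): S=136.1455, K−S=10.8845, hold=14.5145 ⇒ V=14.5145 continue | (k=3,j=2): S=155.7967, K−S=0.0000, hold=5.5029 ⇒ V=5.5029 continue | (k=3,j=3): S=178.2844, K−S=0.0000, hold=1.3255 ⇒ V=1.3255 continue  boundary S*=118.9729
step 2: (k=2,j=0): S=127.2699, K−S=19.7601, hold=21.0868 ⇒ V=21.0868 continue | (k=2,j=1): S=145.6400, K−S=1.3900, hold=9.8908 ⇒ V=9.8908 continue | (k=2,j=2): S=166.6617, K−S=0.0000, hold=3.3638 ⇒ V=3.3638 continue  boundary S*=-
step 1: (k=1,j=0): S=136.1455, K−S=10.8845, hold=15.3317 ⇒ V=15.3317 continue | (k=1,j=1): S=155.7967, K−S=0.0000, hold=6.5441 ⇒ V=6.5441 continue  boundary S*=-
step 0: (k=0,j=0): S=145.6400, K−S=1.3900, hold=10.8188 ⇒ V=10.8188 continue  boundary S*=-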